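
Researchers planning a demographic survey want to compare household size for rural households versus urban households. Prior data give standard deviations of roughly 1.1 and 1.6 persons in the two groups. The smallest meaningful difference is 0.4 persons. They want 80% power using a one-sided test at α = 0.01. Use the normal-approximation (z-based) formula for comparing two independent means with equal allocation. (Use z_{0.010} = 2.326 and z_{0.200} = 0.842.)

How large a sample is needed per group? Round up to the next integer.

n = 237 per group

n = (z_α + z_β)² · (σ₁² + σ₂²) / δ²
  = (2.326 + 0.842)² · (1.1² + 1.6² = 3.77) / 0.4²
  = 10.0362 · 3.77 / 0.16
  = 236.48
Round up → n = 237 per group.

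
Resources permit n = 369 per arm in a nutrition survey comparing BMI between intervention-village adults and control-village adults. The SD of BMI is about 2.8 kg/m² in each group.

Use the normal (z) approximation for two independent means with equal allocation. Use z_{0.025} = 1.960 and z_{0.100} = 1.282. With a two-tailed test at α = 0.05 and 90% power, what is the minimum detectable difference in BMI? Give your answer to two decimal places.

δ = (z_{α/2} + z_β) · √((σ₁²+σ₂²)/n)
  = (1.960 + 1.282) · √(15.68/369)
  = 3.242 · √0.04249
  = 3.242 · 0.2061
  = 0.6683

Minimum detectable difference ≈ 0.67 kg/m²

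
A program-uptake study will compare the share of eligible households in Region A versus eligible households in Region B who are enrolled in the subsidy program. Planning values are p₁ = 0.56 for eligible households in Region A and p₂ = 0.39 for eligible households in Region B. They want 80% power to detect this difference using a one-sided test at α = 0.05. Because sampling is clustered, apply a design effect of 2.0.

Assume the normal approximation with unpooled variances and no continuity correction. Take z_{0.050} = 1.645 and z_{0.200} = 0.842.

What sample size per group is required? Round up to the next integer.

n = 208 per group

n = (z_α + z_β)² · [p₁(1−p₁) + p₂(1−p₂)] / (p₁ − p₂)²
  = (1.645 + 0.842)² · (0.56·0.44 + 0.39·0.61) / (0.17)²
  = (2.487)² · (0.2464 + 0.2379) / 0.0289
  = 6.1852 · 0.4843 / 0.0289
  = 103.65
Design effect: 2.0 × 103.65 = 207.30.
Round up → n = 208 per group.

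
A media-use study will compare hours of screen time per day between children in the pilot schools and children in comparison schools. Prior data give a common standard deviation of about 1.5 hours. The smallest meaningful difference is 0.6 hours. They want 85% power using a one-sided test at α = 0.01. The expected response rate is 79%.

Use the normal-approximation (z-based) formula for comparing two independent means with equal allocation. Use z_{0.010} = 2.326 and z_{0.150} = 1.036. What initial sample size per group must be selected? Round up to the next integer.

n = (z_α + z_β)² · (σ₁² + σ₂²) / δ²
  = (2.326 + 1.036)² · (2·1.5² = 4.5) / 0.6²
  = 11.3030 · 4.5 / 0.36
  = 141.29
Adjust for 79% response: 141.29 / 0.79 = 178.85.
Round up → n = 179 per group.

n = 179 per group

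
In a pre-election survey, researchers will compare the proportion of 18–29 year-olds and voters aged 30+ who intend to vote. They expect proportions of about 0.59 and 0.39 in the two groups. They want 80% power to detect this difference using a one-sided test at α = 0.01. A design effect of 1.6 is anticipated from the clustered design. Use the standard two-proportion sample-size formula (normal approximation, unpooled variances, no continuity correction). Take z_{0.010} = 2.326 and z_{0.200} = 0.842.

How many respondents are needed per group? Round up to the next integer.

n = (z_α + z_β)² · [p₁(1−p₁) + p₂(1−p₂)] / (p₁ − p₂)²
  = (2.326 + 0.842)² · (0.59·0.41 + 0.39·0.61) / (0.20)²
  = (3.168)² · (0.2419 + 0.2379) / 0.0400
  = 10.0362 · 0.4798 / 0.0400
  = 120.38
Design effect: 1.6 × 120.38 = 192.62.
Round up → n = 193 per group.

n = 193 per group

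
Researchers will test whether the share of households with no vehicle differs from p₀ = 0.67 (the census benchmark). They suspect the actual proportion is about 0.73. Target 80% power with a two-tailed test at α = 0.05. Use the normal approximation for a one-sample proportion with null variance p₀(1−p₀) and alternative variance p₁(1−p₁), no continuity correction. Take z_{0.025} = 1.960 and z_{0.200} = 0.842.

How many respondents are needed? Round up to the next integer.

n = 467

n = [z_{α/2}·√(p₀q₀) + z_β·√(p₁q₁)]² / (p₁ − p₀)²
  = [1.960·√(0.67·0.33) + 0.842·√(0.73·0.27)]² / (0.06)²
  = [1.960·0.4702 + 0.842·0.4440]² / 0.0036
  = [1.2954]² / 0.0036
  = 466.15
Round up → n = 467.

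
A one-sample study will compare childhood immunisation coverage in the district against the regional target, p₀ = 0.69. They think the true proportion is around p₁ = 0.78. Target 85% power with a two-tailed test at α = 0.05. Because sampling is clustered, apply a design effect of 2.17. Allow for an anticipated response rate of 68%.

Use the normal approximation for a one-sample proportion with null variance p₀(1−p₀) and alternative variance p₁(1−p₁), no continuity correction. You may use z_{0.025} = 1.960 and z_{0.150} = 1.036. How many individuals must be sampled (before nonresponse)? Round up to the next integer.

n = 703

n = [z_{α/2}·√(p₀q₀) + z_β·√(p₁q₁)]² / (p₁ − p₀)²
  = [1.960·√(0.69·0.31) + 1.036·√(0.78·0.22)]² / (0.09)²
  = [1.960·0.4625 + 1.036·0.4142]² / 0.0081
  = [1.3356]² / 0.0081
  = 220.24
Design effect: 2.17 × 220.24 = 477.92.
Adjust for 68% response: 477.92 / 0.68 = 702.83.
Round up → n = 703.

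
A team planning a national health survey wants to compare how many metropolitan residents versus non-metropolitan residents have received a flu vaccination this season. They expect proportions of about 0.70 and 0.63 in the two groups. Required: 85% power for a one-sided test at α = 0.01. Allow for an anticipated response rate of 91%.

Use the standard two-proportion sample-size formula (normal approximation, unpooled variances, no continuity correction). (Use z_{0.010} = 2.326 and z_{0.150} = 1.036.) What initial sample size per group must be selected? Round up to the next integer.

n = 1124 per group

n = (z_α + z_β)² · [p₁(1−p₁) + p₂(1−p₂)] / (p₁ − p₂)²
  = (2.326 + 1.036)² · (0.70·0.30 + 0.63·0.37) / (0.07)²
  = (3.362)² · (0.2100 + 0.2331) / 0.0049
  = 11.3030 · 0.4431 / 0.0049
  = 1022.12
Adjust for 91% response: 1022.12 / 0.91 = 1123.21.
Round up → n = 1124 per group.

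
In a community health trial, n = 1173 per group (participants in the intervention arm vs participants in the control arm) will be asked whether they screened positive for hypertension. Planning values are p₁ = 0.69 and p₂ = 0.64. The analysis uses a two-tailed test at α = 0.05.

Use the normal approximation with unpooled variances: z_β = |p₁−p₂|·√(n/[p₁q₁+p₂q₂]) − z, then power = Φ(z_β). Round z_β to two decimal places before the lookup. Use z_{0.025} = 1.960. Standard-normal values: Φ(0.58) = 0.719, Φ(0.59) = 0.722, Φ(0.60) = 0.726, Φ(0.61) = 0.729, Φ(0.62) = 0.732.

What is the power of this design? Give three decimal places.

Power ≈ 0.729

z_β = |p₁−p₂|·√(n/[p₁q₁+p₂q₂]) − z_{α/2}
    = 0.05 · √(1173/0.4443) − 1.960
    = 0.05 · 51.3820 − 1.960
    = 2.5691 − 1.960 = 0.6091 → 0.61
Power = Φ(0.61) = 0.729.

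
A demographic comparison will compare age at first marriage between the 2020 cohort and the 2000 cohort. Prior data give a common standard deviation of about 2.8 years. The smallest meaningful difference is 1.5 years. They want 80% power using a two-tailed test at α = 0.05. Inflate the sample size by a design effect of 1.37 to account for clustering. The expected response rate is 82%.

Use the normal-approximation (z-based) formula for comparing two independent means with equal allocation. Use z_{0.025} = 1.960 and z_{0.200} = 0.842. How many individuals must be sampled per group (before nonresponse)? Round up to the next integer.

n = 92 per group

n = (z_{α/2} + z_β)² · (σ₁² + σ₂²) / δ²
  = (1.960 + 0.842)² · (2·2.8² = 15.68) / 1.5²
  = 7.8512 · 15.68 / 2.25
  = 54.71
Design effect: 1.37 × 54.71 = 74.96.
Adjust for 82% response: 74.96 / 0.82 = 91.41.
Round up → n = 92 per group.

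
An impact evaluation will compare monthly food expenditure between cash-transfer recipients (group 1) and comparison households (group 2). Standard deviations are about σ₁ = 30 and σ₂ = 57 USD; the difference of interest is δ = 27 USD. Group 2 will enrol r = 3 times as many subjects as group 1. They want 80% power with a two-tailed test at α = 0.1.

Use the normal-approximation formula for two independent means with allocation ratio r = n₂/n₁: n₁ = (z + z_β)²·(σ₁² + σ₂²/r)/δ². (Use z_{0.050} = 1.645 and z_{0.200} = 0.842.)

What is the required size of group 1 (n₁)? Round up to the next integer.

n₁ = 17

n₁ = (z_{α/2} + z_β)² · (σ₁² + σ₂²/r) / δ²
   = (1.645 + 0.842)² · (30² + 57²/3) / 27²
   = 6.1852 · (900 + 1083) / 729
   = 6.1852 · 1983 / 729
   = 16.82
Round up → n₁ = 17; n₂ = r·n₁ = 3 × 17 = 51.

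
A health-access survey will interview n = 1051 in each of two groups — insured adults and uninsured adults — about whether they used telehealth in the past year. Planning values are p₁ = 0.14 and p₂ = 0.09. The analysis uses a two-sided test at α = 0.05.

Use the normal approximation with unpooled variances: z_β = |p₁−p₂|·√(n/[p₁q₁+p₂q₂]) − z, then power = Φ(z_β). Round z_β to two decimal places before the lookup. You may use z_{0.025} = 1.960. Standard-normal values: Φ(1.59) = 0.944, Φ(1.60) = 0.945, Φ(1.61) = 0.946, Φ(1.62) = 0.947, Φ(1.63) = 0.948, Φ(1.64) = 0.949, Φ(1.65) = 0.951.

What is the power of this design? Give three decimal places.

Power ≈ 0.949

z_β = |p₁−p₂|·√(n/[p₁q₁+p₂q₂]) − z_{α/2}
    = 0.05 · √(1051/0.2023) − 1.960
    = 0.05 · 72.0781 − 1.960
    = 3.6039 − 1.960 = 1.6439 → 1.64
Power = Φ(1.64) = 0.949.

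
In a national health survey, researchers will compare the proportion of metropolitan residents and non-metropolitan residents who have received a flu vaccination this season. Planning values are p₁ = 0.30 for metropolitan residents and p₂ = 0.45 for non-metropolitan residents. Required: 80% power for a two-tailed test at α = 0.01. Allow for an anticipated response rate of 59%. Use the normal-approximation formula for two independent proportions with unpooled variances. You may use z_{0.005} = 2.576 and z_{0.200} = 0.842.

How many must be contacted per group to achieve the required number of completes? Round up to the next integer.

n = (z_{α/2} + z_β)² · [p₁(1−p₁) + p₂(1−p₂)] / (p₁ − p₂)²
  = (2.576 + 0.842)² · (0.30·0.70 + 0.45·0.55) / (-0.15)²
  = (3.418)² · (0.2100 + 0.2475) / 0.0225
  = 11.6827 · 0.4575 / 0.0225
  = 237.55
Adjust for 59% response: 237.55 / 0.59 = 402.62.
Round up → n = 403 per group.

n = 403 per group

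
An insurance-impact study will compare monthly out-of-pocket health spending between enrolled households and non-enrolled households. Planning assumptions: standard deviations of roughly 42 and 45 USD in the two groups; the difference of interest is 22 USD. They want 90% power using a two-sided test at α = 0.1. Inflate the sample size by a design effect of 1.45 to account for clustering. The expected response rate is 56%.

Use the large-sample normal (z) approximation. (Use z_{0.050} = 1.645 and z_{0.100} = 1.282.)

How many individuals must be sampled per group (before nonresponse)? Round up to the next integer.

n = (z_{α/2} + z_β)² · (σ₁² + σ₂²) / δ²
  = (1.645 + 1.282)² · (42² + 45² = 3789) / 22²
  = 8.5673 · 3789 / 484
  = 67.07
Design effect: 1.45 × 67.07 = 97.25.
Adjust for 56% response: 97.25 / 0.56 = 173.66.
Round up → n = 174 per group.

n = 174 per group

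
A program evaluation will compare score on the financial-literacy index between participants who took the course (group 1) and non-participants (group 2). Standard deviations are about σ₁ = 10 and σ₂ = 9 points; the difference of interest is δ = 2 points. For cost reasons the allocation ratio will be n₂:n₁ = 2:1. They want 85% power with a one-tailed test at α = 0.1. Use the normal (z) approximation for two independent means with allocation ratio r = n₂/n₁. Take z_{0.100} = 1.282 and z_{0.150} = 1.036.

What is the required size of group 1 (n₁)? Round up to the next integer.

n₁ = (z_α + z_β)² · (σ₁² + σ₂²/r) / δ²
   = (1.282 + 1.036)² · (10² + 9²/2) / 2²
   = 5.3731 · (100 + 40.5) / 4
   = 5.3731 · 140.5 / 4
   = 188.73
Round up → n₁ = 189; n₂ = r·n₁ = 2 × 189 = 378.

n₁ = 189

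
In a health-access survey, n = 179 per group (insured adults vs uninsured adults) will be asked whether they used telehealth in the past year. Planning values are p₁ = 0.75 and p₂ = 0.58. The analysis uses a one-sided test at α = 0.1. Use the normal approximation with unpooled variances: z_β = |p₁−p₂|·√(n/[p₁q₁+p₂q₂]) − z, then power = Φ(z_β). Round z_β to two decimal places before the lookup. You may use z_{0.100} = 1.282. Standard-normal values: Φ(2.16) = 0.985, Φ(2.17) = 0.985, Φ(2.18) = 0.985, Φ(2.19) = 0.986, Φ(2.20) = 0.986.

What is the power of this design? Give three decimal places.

Power ≈ 0.985

z_β = |p₁−p₂|·√(n/[p₁q₁+p₂q₂]) − z_α
    = 0.17 · √(179/0.4311) − 1.282
    = 0.17 · 20.3769 − 1.282
    = 3.4641 − 1.282 = 2.1821 → 2.18
Power = Φ(2.18) = 0.985.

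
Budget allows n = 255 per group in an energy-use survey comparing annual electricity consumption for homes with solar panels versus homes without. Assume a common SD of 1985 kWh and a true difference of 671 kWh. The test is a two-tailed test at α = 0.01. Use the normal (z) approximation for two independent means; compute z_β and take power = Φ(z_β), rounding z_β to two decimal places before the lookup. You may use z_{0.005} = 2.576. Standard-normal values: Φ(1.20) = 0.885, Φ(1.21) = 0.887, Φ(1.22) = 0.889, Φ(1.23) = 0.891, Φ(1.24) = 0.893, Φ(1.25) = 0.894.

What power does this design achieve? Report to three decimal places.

z_β = δ·√(n/(σ₁²+σ₂²)) − z_{α/2}
    = 671 · √(255/7880450) − 2.576
    = 671 · 0.00569 − 2.576
    = 3.8170 − 2.576 = 1.2410 → 1.24
Power = Φ(1.24) = 0.893.

Power ≈ 0.893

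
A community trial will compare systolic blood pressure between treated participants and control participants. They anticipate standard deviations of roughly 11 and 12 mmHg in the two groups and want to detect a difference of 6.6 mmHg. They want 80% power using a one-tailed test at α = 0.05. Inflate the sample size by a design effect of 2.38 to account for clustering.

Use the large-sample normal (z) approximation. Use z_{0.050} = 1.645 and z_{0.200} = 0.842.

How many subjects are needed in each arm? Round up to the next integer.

n = 90 per group

n = (z_α + z_β)² · (σ₁² + σ₂²) / δ²
  = (1.645 + 0.842)² · (11² + 12² = 265) / 6.6²
  = 6.1852 · 265 / 43.56
  = 37.63
Design effect: 2.38 × 37.63 = 89.55.
Round up → n = 90 per group.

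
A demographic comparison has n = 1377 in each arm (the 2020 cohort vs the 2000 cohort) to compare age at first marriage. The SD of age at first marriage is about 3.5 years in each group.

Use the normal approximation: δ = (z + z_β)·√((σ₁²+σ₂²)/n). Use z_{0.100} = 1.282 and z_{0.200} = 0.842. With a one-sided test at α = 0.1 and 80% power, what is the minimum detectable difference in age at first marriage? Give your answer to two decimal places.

δ = (z_α + z_β) · √((σ₁²+σ₂²)/n)
  = (1.282 + 0.842) · √(24.5/1377)
  = 2.124 · √0.01779
  = 2.124 · 0.1334
  = 0.2833

Minimum detectable difference ≈ 0.28 years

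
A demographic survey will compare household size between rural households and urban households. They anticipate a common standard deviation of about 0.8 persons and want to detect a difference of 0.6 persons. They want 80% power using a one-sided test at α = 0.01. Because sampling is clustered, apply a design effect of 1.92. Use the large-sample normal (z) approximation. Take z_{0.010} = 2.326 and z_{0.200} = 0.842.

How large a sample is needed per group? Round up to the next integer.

n = (z_α + z_β)² · (σ₁² + σ₂²) / δ²
  = (2.326 + 0.842)² · (2·0.8² = 1.28) / 0.6²
  = 10.0362 · 1.28 / 0.36
  = 35.68
Design effect: 1.92 × 35.68 = 68.51.
Round up → n = 69 per group.

n = 69 per group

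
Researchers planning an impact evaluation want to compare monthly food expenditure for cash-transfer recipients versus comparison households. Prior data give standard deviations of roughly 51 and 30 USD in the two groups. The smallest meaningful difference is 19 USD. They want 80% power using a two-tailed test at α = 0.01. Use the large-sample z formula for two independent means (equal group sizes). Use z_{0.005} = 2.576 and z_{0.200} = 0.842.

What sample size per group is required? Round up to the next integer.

n = 114 per group

n = (z_{α/2} + z_β)² · (σ₁² + σ₂²) / δ²
  = (2.576 + 0.842)² · (51² + 30² = 3501) / 19²
  = 11.6827 · 3501 / 361
  = 113.30
Round up → n = 114 per group.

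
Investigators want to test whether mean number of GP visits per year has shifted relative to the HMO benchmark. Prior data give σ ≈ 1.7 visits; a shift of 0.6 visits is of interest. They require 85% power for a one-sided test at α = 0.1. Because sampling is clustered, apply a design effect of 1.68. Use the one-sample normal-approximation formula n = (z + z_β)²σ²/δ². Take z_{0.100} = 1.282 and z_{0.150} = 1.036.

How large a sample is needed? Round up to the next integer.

n = 73

n = (z_α + z_β)² · σ² / δ²
  = (1.282 + 1.036)² · 1.7² / 0.6²
  = 5.3731 · 2.89 / 0.36
  = 43.13
Design effect: 1.68 × 43.13 = 72.47.
Round up → n = 73.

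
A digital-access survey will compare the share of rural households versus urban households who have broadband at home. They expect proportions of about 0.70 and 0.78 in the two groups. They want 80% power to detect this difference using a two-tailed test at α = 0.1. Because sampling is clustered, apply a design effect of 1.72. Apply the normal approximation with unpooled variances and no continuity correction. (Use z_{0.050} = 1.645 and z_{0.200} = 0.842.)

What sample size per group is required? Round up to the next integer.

n = 635 per group

n = (z_{α/2} + z_β)² · [p₁(1−p₁) + p₂(1−p₂)] / (p₁ − p₂)²
  = (1.645 + 0.842)² · (0.70·0.30 + 0.78·0.22) / (-0.08)²
  = (2.487)² · (0.2100 + 0.1716) / 0.0064
  = 6.1852 · 0.3816 / 0.0064
  = 368.79
Design effect: 1.72 × 368.79 = 634.32.
Round up → n = 635 per group.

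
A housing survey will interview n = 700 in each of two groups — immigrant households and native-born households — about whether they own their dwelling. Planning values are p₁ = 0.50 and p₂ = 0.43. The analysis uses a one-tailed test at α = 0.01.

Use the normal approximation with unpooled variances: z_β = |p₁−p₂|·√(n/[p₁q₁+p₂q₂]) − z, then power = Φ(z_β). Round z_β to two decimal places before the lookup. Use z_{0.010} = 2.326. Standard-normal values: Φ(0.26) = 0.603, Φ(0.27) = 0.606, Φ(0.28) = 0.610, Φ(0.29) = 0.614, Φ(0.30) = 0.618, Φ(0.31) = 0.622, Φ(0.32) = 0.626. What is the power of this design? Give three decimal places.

Power ≈ 0.622

z_β = |p₁−p₂|·√(n/[p₁q₁+p₂q₂]) − z_α
    = 0.07 · √(700/0.4951) − 2.326
    = 0.07 · 37.6013 − 2.326
    = 2.6321 − 2.326 = 0.3061 → 0.31
Power = Φ(0.31) = 0.622.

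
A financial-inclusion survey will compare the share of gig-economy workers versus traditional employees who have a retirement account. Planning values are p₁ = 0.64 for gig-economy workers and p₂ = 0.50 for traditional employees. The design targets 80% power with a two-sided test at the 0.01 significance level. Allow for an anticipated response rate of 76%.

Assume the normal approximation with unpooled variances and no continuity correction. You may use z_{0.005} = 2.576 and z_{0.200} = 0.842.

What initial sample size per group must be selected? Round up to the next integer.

n = (z_{α/2} + z_β)² · [p₁(1−p₁) + p₂(1−p₂)] / (p₁ − p₂)²
  = (2.576 + 0.842)² · (0.64·0.36 + 0.50·0.50) / (0.14)²
  = (3.418)² · (0.2304 + 0.2500) / 0.0196
  = 11.6827 · 0.4804 / 0.0196
  = 286.35
Adjust for 76% response: 286.35 / 0.76 = 376.77.
Round up → n = 377 per group.

n = 377 per group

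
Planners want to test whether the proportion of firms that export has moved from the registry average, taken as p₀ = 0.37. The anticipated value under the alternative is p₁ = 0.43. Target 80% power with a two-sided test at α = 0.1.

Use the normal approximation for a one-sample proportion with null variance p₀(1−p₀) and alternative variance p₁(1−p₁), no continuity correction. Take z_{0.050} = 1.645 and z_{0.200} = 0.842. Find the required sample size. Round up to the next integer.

n = 408

n = [z_{α/2}·√(p₀q₀) + z_β·√(p₁q₁)]² / (p₁ − p₀)²
  = [1.645·√(0.37·0.63) + 0.842·√(0.43·0.57)]² / (0.06)²
  = [1.645·0.4828 + 0.842·0.4951]² / 0.0036
  = [1.2111]² / 0.0036
  = 407.41
Round up → n = 408.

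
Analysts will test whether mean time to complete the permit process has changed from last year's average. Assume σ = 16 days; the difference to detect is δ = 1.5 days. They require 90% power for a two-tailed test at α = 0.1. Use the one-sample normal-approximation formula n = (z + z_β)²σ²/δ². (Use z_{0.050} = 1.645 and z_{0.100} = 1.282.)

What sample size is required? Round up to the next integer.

n = 975

n = (z_{α/2} + z_β)² · σ² / δ²
  = (1.645 + 1.282)² · 16² / 1.5²
  = 8.5673 · 256 / 2.25
  = 974.77
Round up → n = 975.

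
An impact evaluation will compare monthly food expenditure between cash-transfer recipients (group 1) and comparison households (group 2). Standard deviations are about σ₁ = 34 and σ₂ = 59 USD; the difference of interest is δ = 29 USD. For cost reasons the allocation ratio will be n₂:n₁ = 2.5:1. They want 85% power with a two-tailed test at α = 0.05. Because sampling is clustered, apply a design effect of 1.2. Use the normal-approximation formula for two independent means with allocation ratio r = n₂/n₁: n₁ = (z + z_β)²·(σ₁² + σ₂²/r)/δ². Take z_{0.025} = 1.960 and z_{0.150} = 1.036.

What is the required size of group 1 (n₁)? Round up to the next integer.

n₁ = (z_{α/2} + z_β)² · (σ₁² + σ₂²/r) / δ²
   = (1.960 + 1.036)² · (34² + 59²/2.5) / 29²
   = 8.9760 · (1156 + 1392.4) / 841
   = 8.9760 · 2548.4 / 841
   = 27.20
Design effect: 1.2 × 27.20 = 32.64.
Round up → n₁ = 33; n₂ = r·n₁ = 2.5 × 33 = 83.

n₁ = 33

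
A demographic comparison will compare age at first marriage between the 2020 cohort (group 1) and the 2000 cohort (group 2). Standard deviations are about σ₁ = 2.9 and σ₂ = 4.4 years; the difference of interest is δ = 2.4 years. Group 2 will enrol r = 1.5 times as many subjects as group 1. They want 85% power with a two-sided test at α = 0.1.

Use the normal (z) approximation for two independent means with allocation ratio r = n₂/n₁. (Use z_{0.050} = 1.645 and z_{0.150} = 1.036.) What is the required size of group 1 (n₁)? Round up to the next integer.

n₁ = 27

n₁ = (z_{α/2} + z_β)² · (σ₁² + σ₂²/r) / δ²
   = (1.645 + 1.036)² · (2.9² + 4.4²/1.5) / 2.4²
   = 7.1878 · (8.41 + 12.9067) / 5.76
   = 7.1878 · 21.3167 / 5.76
   = 26.60
Round up → n₁ = 27; n₂ = r·n₁ = 1.5 × 27 = 41.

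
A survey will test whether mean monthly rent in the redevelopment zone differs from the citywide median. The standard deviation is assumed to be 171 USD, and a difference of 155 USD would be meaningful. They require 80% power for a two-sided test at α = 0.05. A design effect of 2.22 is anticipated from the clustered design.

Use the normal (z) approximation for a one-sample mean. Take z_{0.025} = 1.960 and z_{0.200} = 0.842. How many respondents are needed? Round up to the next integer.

n = 22

n = (z_{α/2} + z_β)² · σ² / δ²
  = (1.960 + 0.842)² · 171² / 155²
  = 7.8512 · 29241 / 24025
  = 9.56
Design effect: 2.22 × 9.56 = 21.21.
Round up → n = 22.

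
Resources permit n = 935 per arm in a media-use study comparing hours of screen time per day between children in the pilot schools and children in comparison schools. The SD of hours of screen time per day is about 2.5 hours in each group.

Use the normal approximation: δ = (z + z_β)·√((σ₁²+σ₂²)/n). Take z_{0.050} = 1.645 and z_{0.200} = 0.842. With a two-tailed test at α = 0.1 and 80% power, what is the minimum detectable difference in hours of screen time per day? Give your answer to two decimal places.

δ = (z_{α/2} + z_β) · √((σ₁²+σ₂²)/n)
  = (1.645 + 0.842) · √(12.5/935)
  = 2.487 · √0.01337
  = 2.487 · 0.1156
  = 0.2876

Minimum detectable difference ≈ 0.29 hours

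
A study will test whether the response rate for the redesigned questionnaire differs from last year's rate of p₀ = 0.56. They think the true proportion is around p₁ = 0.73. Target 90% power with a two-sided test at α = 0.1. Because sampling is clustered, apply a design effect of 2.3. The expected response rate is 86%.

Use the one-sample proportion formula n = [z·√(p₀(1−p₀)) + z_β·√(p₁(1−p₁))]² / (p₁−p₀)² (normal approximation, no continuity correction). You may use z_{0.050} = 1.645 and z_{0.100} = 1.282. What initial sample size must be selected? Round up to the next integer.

n = [z_{α/2}·√(p₀q₀) + z_β·√(p₁q₁)]² / (p₁ − p₀)²
  = [1.645·√(0.56·0.44) + 1.282·√(0.73·0.27)]² / (0.17)²
  = [1.645·0.4964 + 1.282·0.4440]² / 0.0289
  = [1.3857]² / 0.0289
  = 66.44
Design effect: 2.3 × 66.44 = 152.82.
Adjust for 86% response: 152.82 / 0.86 = 177.70.
Round up → n = 178.

n = 178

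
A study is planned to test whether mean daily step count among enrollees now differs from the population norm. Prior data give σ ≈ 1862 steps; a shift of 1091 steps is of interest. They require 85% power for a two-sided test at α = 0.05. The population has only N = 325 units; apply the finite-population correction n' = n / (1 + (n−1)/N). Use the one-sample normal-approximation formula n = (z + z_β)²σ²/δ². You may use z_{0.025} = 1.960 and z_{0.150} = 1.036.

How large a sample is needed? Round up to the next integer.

n = (z_{α/2} + z_β)² · σ² / δ²
  = (1.960 + 1.036)² · 1862² / 1091²
  = 8.9760 · 3467044 / 1190281
  = 26.15
Finite-population correction (N = 325): 26.15 / (1 + (26.15 − 1)/325) = 24.27.
Round up → n = 25.

n = 25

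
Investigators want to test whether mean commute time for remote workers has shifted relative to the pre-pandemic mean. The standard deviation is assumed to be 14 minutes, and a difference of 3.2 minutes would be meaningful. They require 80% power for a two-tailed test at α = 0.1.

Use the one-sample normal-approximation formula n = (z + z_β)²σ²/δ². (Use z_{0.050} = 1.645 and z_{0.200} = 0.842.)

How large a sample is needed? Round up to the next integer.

n = (z_{α/2} + z_β)² · σ² / δ²
  = (1.645 + 0.842)² · 14² / 3.2²
  = 6.1852 · 196 / 10.24
  = 118.39
Round up → n = 119.

n = 119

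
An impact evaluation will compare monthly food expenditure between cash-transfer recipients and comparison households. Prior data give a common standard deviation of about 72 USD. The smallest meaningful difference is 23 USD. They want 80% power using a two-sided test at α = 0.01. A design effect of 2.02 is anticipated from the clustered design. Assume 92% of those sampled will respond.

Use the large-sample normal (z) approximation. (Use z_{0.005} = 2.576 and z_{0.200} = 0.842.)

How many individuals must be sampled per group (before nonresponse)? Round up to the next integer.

n = 503 per group

n = (z_{α/2} + z_β)² · (σ₁² + σ₂²) / δ²
  = (2.576 + 0.842)² · (2·72² = 10368) / 23²
  = 11.6827 · 10368 / 529
  = 228.97
Design effect: 2.02 × 228.97 = 462.52.
Adjust for 92% response: 462.52 / 0.92 = 502.74.
Round up → n = 503 per group.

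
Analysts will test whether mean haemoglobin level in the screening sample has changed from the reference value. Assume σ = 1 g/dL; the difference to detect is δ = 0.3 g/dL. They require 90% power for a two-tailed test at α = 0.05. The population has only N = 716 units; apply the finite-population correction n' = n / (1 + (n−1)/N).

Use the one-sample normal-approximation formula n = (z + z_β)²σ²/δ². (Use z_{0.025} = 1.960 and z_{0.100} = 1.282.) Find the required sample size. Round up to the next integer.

n = (z_{α/2} + z_β)² · σ² / δ²
  = (1.960 + 1.282)² · 1² / 0.3²
  = 10.5106 · 1 / 0.09
  = 116.78
Finite-population correction (N = 716): 116.78 / (1 + (116.78 − 1)/716) = 100.53.
Round up → n = 101.

n = 101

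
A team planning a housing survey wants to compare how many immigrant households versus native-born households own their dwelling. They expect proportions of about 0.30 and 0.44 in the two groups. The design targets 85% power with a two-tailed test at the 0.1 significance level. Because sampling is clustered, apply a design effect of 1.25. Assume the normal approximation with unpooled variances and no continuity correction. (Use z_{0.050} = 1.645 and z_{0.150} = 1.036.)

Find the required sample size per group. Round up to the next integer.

n = 210 per group

n = (z_{α/2} + z_β)² · [p₁(1−p₁) + p₂(1−p₂)] / (p₁ − p₂)²
  = (1.645 + 1.036)² · (0.30·0.70 + 0.44·0.56) / (-0.14)²
  = (2.681)² · (0.2100 + 0.2464) / 0.0196
  = 7.1878 · 0.4564 / 0.0196
  = 167.37
Design effect: 1.25 × 167.37 = 209.22.
Round up → n = 210 per group.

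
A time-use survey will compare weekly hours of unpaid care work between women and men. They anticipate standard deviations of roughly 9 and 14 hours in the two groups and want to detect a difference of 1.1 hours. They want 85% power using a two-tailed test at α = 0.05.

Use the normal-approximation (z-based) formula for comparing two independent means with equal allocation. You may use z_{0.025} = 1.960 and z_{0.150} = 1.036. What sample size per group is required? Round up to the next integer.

n = (z_{α/2} + z_β)² · (σ₁² + σ₂²) / δ²
  = (1.960 + 1.036)² · (9² + 14² = 277) / 1.1²
  = 8.9760 · 277 / 1.21
  = 2054.84
Round up → n = 2055 per group.

n = 2055 per group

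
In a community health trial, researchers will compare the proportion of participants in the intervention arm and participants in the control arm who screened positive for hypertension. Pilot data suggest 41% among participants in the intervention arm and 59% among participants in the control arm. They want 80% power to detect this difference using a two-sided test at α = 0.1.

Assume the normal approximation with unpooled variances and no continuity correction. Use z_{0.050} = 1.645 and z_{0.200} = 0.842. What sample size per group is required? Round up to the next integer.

n = (z_{α/2} + z_β)² · [p₁(1−p₁) + p₂(1−p₂)] / (p₁ − p₂)²
  = (1.645 + 0.842)² · (0.41·0.59 + 0.59·0.41) / (-0.18)²
  = (2.487)² · (0.2419 + 0.2419) / 0.0324
  = 6.1852 · 0.4838 / 0.0324
  = 92.36
Round up → n = 93 per group.

n = 93 per group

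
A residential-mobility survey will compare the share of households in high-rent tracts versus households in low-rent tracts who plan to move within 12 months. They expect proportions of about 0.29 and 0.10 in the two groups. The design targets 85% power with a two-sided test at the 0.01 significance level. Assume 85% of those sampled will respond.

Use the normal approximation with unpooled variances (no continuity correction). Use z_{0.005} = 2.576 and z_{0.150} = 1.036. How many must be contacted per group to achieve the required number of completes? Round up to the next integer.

n = 126 per group

n = (z_{α/2} + z_β)² · [p₁(1−p₁) + p₂(1−p₂)] / (p₁ − p₂)²
  = (2.576 + 1.036)² · (0.29·0.71 + 0.10·0.90) / (0.19)²
  = (3.612)² · (0.2059 + 0.0900) / 0.0361
  = 13.0465 · 0.2959 / 0.0361
  = 106.94
Adjust for 85% response: 106.94 / 0.85 = 125.81.
Round up → n = 126 per group.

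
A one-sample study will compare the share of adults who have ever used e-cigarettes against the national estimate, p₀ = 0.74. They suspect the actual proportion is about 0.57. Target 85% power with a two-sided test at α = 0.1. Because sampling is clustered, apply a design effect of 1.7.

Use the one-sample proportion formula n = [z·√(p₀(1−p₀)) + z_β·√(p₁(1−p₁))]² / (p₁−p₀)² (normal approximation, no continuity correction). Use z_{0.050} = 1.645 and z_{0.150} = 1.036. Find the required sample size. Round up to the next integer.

n = 90

n = [z_{α/2}·√(p₀q₀) + z_β·√(p₁q₁)]² / (p₁ − p₀)²
  = [1.645·√(0.74·0.26) + 1.036·√(0.57·0.43)]² / (-0.17)²
  = [1.645·0.4386 + 1.036·0.4951]² / 0.0289
  = [1.2345]² / 0.0289
  = 52.73
Design effect: 1.7 × 52.73 = 89.64.
Round up → n = 90.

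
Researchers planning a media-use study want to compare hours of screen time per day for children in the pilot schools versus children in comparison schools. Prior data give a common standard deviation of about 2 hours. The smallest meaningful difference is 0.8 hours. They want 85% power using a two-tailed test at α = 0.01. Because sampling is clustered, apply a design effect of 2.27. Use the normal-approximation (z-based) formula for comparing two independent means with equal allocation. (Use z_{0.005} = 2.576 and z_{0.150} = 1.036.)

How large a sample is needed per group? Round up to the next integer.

n = 371 per group

n = (z_{α/2} + z_β)² · (σ₁² + σ₂²) / δ²
  = (2.576 + 1.036)² · (2·2² = 8) / 0.8²
  = 13.0465 · 8 / 0.64
  = 163.08
Design effect: 2.27 × 163.08 = 370.20.
Round up → n = 371 per group.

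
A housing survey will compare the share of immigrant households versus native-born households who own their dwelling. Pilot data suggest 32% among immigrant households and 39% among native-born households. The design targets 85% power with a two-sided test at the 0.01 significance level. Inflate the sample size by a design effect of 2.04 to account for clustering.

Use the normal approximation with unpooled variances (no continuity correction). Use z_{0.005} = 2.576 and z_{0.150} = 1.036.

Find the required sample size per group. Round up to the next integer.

n = (z_{α/2} + z_β)² · [p₁(1−p₁) + p₂(1−p₂)] / (p₁ − p₂)²
  = (2.576 + 1.036)² · (0.32·0.68 + 0.39·0.61) / (-0.07)²
  = (3.612)² · (0.2176 + 0.2379) / 0.0049
  = 13.0465 · 0.4555 / 0.0049
  = 1212.80
Design effect: 2.04 × 1212.80 = 2474.10.
Round up → n = 2475 per group.

n = 2475 per group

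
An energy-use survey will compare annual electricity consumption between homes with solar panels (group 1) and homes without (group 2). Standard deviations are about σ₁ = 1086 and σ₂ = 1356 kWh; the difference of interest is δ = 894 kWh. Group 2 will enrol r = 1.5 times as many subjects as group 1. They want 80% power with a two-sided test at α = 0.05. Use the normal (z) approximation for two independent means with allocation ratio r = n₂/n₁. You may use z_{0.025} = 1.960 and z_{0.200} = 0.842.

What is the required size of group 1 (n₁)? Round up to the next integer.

n₁ = (z_{α/2} + z_β)² · (σ₁² + σ₂²/r) / δ²
   = (1.960 + 0.842)² · (1086² + 1356²/1.5) / 894²
   = 7.8512 · (1179396 + 1225824) / 799236
   = 7.8512 · 2405220 / 799236
   = 23.63
Round up → n₁ = 24; n₂ = r·n₁ = 1.5 × 24 = 36.

n₁ = 24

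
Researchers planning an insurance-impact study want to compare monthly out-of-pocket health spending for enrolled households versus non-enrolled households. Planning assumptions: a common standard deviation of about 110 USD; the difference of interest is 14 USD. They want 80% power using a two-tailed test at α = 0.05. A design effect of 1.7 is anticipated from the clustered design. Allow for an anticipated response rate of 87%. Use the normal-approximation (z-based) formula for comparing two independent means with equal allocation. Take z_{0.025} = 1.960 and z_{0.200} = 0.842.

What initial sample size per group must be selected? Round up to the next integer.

n = (z_{α/2} + z_β)² · (σ₁² + σ₂²) / δ²
  = (1.960 + 0.842)² · (2·110² = 24200) / 14²
  = 7.8512 · 24200 / 196
  = 969.38
Design effect: 1.7 × 969.38 = 1647.95.
Adjust for 87% response: 1647.95 / 0.87 = 1894.20.
Round up → n = 1895 per group.

n = 1895 per group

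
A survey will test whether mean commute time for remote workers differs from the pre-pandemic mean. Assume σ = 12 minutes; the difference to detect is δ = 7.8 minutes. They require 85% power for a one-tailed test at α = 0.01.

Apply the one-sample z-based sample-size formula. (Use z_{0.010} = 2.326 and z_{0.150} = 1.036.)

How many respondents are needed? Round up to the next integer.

n = 27

n = (z_α + z_β)² · σ² / δ²
  = (2.326 + 1.036)² · 12² / 7.8²
  = 11.3030 · 144 / 60.84
  = 26.75
Round up → n = 27.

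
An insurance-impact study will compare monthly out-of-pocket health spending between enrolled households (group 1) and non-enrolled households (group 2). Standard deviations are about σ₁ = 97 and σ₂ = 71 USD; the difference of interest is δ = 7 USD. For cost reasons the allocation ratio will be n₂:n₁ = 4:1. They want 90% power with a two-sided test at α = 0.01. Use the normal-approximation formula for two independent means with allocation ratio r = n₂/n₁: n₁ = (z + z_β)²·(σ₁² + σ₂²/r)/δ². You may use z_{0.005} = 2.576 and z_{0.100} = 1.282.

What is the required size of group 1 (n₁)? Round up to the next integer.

n₁ = (z_{α/2} + z_β)² · (σ₁² + σ₂²/r) / δ²
   = (2.576 + 1.282)² · (97² + 71²/4) / 7²
   = 14.8842 · (9409 + 1260.2) / 49
   = 14.8842 · 10669.2 / 49
   = 3240.87
Round up → n₁ = 3241; n₂ = r·n₁ = 4 × 3241 = 12964.

n₁ = 3241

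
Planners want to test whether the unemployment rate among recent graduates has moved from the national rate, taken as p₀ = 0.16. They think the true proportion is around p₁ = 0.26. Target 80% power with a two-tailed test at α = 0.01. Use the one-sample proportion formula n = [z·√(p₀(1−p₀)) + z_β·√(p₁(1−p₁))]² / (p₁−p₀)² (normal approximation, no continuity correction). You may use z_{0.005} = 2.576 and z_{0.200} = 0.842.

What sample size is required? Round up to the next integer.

n = 173

n = [z_{α/2}·√(p₀q₀) + z_β·√(p₁q₁)]² / (p₁ − p₀)²
  = [2.576·√(0.16·0.84) + 0.842·√(0.26·0.74)]² / (0.10)²
  = [2.576·0.3666 + 0.842·0.4386]² / 0.0100
  = [1.3137]² / 0.0100
  = 172.58
Round up → n = 173.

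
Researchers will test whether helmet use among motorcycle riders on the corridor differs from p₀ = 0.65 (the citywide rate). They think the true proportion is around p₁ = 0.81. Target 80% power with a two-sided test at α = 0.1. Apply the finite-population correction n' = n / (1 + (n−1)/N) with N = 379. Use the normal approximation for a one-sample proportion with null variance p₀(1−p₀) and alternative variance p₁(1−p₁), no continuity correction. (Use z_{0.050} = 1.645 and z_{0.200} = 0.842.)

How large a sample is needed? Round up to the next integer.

n = [z_{α/2}·√(p₀q₀) + z_β·√(p₁q₁)]² / (p₁ − p₀)²
  = [1.645·√(0.65·0.35) + 0.842·√(0.81·0.19)]² / (0.16)²
  = [1.645·0.4770 + 0.842·0.3923]² / 0.0256
  = [1.1149]² / 0.0256
  = 48.56
Finite-population correction (N = 379): 48.56 / (1 + (48.56 − 1)/379) = 43.14.
Round up → n = 44.

n = 44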